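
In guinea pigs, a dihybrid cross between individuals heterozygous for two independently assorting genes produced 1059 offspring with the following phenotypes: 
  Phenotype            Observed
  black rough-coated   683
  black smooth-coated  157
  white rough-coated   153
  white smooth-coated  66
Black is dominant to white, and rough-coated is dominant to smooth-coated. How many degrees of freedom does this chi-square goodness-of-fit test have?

A dihybrid F₂ with independent assortment and complete dominance at both loci gives a 9:3:3:1 phenotypic ratio.
A goodness-of-fit test with 4 phenotype classes has df = 4 − 1 = 3.

3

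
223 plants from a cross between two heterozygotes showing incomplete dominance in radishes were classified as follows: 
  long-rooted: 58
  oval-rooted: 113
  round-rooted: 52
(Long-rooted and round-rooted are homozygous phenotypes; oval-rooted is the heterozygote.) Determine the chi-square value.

With incomplete dominance, a heterozygote × heterozygote cross gives a 1:2:1 phenotypic ratio.
Total ratio parts = 4. Expected numbers out of 223:
  long-rooted: 223 × 1/4 = 55.75
  oval-rooted: 223 × 2/4 = 111.5
  round-rooted: 223 × 1/4 = 55.75
χ² = Σ (O − E)² / E
  long-rooted: (58 − 55.75)² / 55.75 = 0.0908
  oval-rooted: (113 − 111.5)² / 111.5 = 0.0202
  round-rooted: (52 − 55.75)² / 55.75 = 0.2522
χ² = 0.0908 + 0.0202 + 0.2522 = 0.3632 ≈ 0.363

0.363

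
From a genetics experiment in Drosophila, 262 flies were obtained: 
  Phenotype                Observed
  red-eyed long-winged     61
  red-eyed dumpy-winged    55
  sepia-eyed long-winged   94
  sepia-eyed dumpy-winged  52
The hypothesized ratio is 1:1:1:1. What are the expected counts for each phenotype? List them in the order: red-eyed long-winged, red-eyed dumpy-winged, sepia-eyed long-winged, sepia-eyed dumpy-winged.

Total ratio parts = 4. Expected numbers out of 262:
  red-eyed long-winged: 262 × 1/4 = 65.5
  red-eyed dumpy-winged: 262 × 1/4 = 65.5
  sepia-eyed long-winged: 262 × 1/4 = 65.5
  sepia-eyed dumpy-winged: 262 × 1/4 = 65.5

65.5, 65.5, 65.5, 65.5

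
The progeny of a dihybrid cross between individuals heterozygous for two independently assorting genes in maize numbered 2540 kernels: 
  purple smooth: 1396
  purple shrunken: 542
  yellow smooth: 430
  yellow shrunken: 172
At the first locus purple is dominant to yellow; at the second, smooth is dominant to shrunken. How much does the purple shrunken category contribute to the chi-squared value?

A dihybrid F₂ with independent assortment and complete dominance at both loci gives a 9:3:3:1 phenotypic ratio.
Under the 9:3:3:1 hypothesis (Σ ratio = 16, N = 2540):
  purple smooth: 2540 × 9/16 = 1428.75
  purple shrunken: 2540 × 3/16 = 476.25
  yellow smooth: 2540 × 3/16 = 476.25
  yellow shrunken: 2540 × 1/16 = 158.75
Contribution of purple shrunken: (542 − 476.25)² / 476.25 = 9.0773

9.077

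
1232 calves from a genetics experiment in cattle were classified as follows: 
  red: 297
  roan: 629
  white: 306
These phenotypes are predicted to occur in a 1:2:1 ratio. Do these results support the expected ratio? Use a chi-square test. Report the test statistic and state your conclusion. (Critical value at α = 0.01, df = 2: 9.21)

Expected counts for N = 1232 under a 1:2:1 ratio (total parts = 4):
  red: 1232 × 1/4 = 308
  roan: 1232 × 2/4 = 616
  white: 1232 × 1/4 = 308
χ² = Σ (O − E)² / E
  red: (297 − 308)² / 308 = 0.3929
  roan: (629 − 616)² / 616 = 0.2744
  white: (306 − 308)² / 308 = 0.0130
χ² = 0.3929 + 0.2744 + 0.0130 = 0.6803 ≈ 0.680
Degrees of freedom = 3 − 1 = 2; critical value at α = 0.01 is 9.21.
Since 0.680 < 9.21, we fail to reject the null hypothesis — the data are consistent with the 1:2:1 ratio.

0.680; consistent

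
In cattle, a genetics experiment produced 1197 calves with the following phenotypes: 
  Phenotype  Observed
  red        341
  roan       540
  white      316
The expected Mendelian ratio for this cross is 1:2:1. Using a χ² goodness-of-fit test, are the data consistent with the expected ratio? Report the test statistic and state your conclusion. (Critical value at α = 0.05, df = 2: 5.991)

The 1:2:1 ratio has 4 parts, so with N = 1197 the expected counts are:
  red: 1197 × 1/4 = 299.25
  roan: 1197 × 2/4 = 598.5
  white: 1197 × 1/4 = 299.25
χ² = Σ (O − E)² / E
  red: (341 − 299.25)² / 299.25 = 5.8248
  roan: (540 − 598.5)² / 598.5 = 5.7180
  white: (316 − 299.25)² / 299.25 = 0.9376
χ² = 5.8248 + 5.7180 + 0.9376 = 12.4804 ≈ 12.480
Degrees of freedom = 3 − 1 = 2; critical value at α = 0.05 is 5.991.
Since 12.480 > 5.991, we reject the null hypothesis — the data do not fit the 1:2:1 ratio.

12.480; not consistent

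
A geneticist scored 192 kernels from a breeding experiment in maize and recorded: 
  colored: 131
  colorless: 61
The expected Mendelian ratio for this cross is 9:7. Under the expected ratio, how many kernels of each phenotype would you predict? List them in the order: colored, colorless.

Expected counts for N = 192 under a 9:7 ratio (total parts = 16):
  colored: 192 × 9/16 = 108
  colorless: 192 × 7/16 = 84

108, 84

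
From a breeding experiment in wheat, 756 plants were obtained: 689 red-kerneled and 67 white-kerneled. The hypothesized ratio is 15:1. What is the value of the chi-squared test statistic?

Total ratio parts = 16. Expected numbers out of 756:
  red-kerneled: 756 × 15/16 = 708.75
  white-kerneled: 756 × 1/16 = 47.25
χ² = Σ (O − E)² / E
  red-kerneled: (689 − 708.75)² / 708.75 = 0.5504
  white-kerneled: (67 − 47.25)² / 47.25 = 8.2553
χ² = 0.5504 + 8.2553 = 8.8057 ≈ 8.806

8.806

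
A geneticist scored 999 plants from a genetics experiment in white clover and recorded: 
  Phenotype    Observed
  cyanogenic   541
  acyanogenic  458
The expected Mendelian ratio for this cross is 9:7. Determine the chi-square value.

Expected counts for N = 999 under a 9:7 ratio (total parts = 16):
  cyanogenic: 999 × 9/16 = 561.9375
  acyanogenic: 999 × 7/16 = 437.0625
χ² = Σ (O − E)² / E
  cyanogenic: (541 − 561.9375)² / 561.9375 = 0.7801
  acyanogenic: (458 − 437.0625)² / 437.0625 = 1.0030
χ² = 0.7801 + 1.0030 = 1.7831 ≈ 1.783

1.783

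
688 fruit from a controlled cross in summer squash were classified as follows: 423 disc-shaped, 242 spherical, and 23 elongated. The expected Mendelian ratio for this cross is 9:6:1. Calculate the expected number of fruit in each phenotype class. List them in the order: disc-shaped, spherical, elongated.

Expected counts for N = 688 under a 9:6:1 ratio (total parts = 16):
  disc-shaped: 688 × 9/16 = 387
  spherical: 688 × 6/16 = 258
  elongated: 688 × 1/16 = 43

387, 258, 43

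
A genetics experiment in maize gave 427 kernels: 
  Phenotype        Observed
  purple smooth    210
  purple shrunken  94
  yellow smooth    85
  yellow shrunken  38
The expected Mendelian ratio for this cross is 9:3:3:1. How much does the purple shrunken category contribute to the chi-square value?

2.426

Total ratio parts = 16. Expected numbers out of 427:
  purple smooth: 427 × 9/16 = 240.1875
  purple shrunken: 427 × 3/16 = 80.0625
  yellow smooth: 427 × 3/16 = 80.0625
  yellow shrunken: 427 × 1/16 = 26.6875
Contribution of purple shrunken: (94 − 80.0625)² / 80.0625 = 2.4263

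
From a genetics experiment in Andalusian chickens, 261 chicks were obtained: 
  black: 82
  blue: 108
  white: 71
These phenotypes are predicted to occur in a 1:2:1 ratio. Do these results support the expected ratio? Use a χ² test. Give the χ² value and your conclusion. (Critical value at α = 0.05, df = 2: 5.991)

8.686; not consistent

Total ratio parts = 4. Expected numbers out of 261:
  black: 261 × 1/4 = 65.25
  blue: 261 × 2/4 = 130.5
  white: 261 × 1/4 = 65.25
χ² = Σ (O − E)² / E
  black: (82 − 65.25)² / 65.25 = 4.2998
  blue: (108 − 130.5)² / 130.5 = 3.8793
  white: (71 − 65.25)² / 65.25 = 0.5067
χ² = 4.2998 + 3.8793 + 0.5067 = 8.6858 ≈ 8.686
Degrees of freedom = 3 − 1 = 2; critical value at α = 0.05 is 5.991.
Since 8.686 > 5.991, we reject the null hypothesis — the data do not fit the 1:2:1 ratio.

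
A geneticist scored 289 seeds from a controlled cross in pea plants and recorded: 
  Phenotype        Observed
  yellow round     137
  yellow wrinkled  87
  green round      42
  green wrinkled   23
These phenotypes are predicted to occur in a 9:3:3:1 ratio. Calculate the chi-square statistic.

27.980

Under the 9:3:3:1 hypothesis (Σ ratio = 16, N = 289):
  yellow round: 289 × 9/16 = 162.5625
  yellow wrinkled: 289 × 3/16 = 54.1875
  green round: 289 × 3/16 = 54.1875
  green wrinkled: 289 × 1/16 = 18.0625
χ² = Σ (O − E)² / E
  yellow round: (137 − 162.5625)² / 162.5625 = 4.0196
  yellow wrinkled: (87 − 54.1875)² / 54.1875 = 19.8692
  green round: (42 − 54.1875)² / 54.1875 = 2.7411
  green wrinkled: (23 − 18.0625)² / 18.0625 = 1.3497
χ² = 4.0196 + 19.8692 + 2.7411 + 1.3497 = 27.9796 ≈ 27.980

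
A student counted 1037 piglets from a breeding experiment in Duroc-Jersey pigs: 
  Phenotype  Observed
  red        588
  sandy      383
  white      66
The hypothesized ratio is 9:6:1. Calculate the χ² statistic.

0.148

Total ratio parts = 16. Expected numbers out of 1037:
  red: 1037 × 9/16 = 583.3125
  sandy: 1037 × 6/16 = 388.875
  white: 1037 × 1/16 = 64.8125
χ² = Σ (O − E)² / E
  red: (588 − 583.3125)² / 583.3125 = 0.0377
  sandy: (383 − 388.875)² / 388.875 = 0.0888
  white: (66 − 64.8125)² / 64.8125 = 0.0218
χ² = 0.0377 + 0.0888 + 0.0218 = 0.1483 ≈ 0.148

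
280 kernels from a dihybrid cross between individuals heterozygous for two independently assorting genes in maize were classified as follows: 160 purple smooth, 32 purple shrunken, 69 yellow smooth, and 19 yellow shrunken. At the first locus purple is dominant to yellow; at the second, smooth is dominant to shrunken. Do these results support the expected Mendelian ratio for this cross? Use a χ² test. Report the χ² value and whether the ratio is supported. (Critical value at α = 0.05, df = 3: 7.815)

13.359; not consistent

A dihybrid F₂ with independent assortment and complete dominance at both loci gives a 9:3:3:1 phenotypic ratio.
Under the 9:3:3:1 hypothesis (Σ ratio = 16, N = 280):
  purple smooth: 280 × 9/16 = 157.5
  purple shrunken: 280 × 3/16 = 52.5
  yellow smooth: 280 × 3/16 = 52.5
  yellow shrunken: 280 × 1/16 = 17.5
χ² = Σ (O − E)² / E
  purple smooth: (160 − 157.5)² / 157.5 = 0.0397
  purple shrunken: (32 − 52.5)² / 52.5 = 8.0048
  yellow smooth: (69 − 52.5)² / 52.5 = 5.1857
  yellow shrunken: (19 − 17.5)² / 17.5 = 0.1286
χ² = 0.0397 + 8.0048 + 5.1857 + 0.1286 = 13.3588 ≈ 13.359
Degrees of freedom = 4 − 1 = 3; critical value at α = 0.05 is 7.815.
Since 13.359 > 7.815, we reject the null hypothesis — the data do not fit the 9:3:3:1 ratio.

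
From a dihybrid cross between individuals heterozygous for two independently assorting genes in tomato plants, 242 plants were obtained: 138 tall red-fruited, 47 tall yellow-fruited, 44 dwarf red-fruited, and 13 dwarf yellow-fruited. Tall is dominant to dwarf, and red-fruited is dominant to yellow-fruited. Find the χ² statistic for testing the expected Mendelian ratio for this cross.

A dihybrid F₂ with independent assortment and complete dominance at both loci gives a 9:3:3:1 phenotypic ratio.
Expected counts for N = 242 under a 9:3:3:1 ratio (total parts = 16):
  tall red-fruited: 242 × 9/16 = 136.125
  tall yellow-fruited: 242 × 3/16 = 45.375
  dwarf red-fruited: 242 × 3/16 = 45.375
  dwarf yellow-fruited: 242 × 1/16 = 15.125
χ² = Σ (O − E)² / E
  tall red-fruited: (138 − 136.125)² / 136.125 = 0.0258
  tall yellow-fruited: (47 − 45.375)² / 45.375 = 0.0582
  dwarf red-fruited: (44 − 45.375)² / 45.375 = 0.0417
  dwarf yellow-fruited: (13 − 15.125)² / 15.125 = 0.2986
χ² = 0.0258 + 0.0582 + 0.0417 + 0.2986 = 0.4243 ≈ 0.424

0.424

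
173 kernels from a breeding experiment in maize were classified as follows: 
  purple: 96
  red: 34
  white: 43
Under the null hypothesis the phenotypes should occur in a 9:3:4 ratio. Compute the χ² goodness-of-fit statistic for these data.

0.094

Total ratio parts = 16. Expected numbers out of 173:
  purple: 173 × 9/16 = 97.3125
  red: 173 × 3/16 = 32.4375
  white: 173 × 4/16 = 43.25
χ² = Σ (O − E)² / E
  purple: (96 − 97.3125)² / 97.3125 = 0.0177
  red: (34 − 32.4375)² / 32.4375 = 0.0753
  white: (43 − 43.25)² / 43.25 = 0.0014
χ² = 0.0177 + 0.0753 + 0.0014 = 0.0944 ≈ 0.094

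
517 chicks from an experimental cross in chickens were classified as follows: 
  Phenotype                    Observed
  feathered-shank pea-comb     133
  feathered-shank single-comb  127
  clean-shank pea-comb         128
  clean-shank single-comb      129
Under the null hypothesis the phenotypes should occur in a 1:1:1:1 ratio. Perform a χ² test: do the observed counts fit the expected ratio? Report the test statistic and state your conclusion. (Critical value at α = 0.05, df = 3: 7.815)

The 1:1:1:1 ratio has 4 parts, so with N = 517 the expected counts are:
  feathered-shank pea-comb: 517 × 1/4 = 129.25
  feathered-shank single-comb: 517 × 1/4 = 129.25
  clean-shank pea-comb: 517 × 1/4 = 129.25
  clean-shank single-comb: 517 × 1/4 = 129.25
χ² = Σ (O − E)² / E
  feathered-shank pea-comb: (133 − 129.25)² / 129.25 = 0.1088
  feathered-shank single-comb: (127 − 129.25)² / 129.25 = 0.0392
  clean-shank pea-comb: (128 − 129.25)² / 129.25 = 0.0121
  clean-shank single-comb: (129 − 129.25)² / 129.25 = 0.0005
χ² = 0.1088 + 0.0392 + 0.0121 + 0.0005 = 0.1606 ≈ 0.161
Degrees of freedom = 4 − 1 = 3; critical value at α = 0.05 is 7.815.
Since 0.161 < 7.815, we fail to reject the null hypothesis — the data are consistent with the 1:1:1:1 ratio.

0.161; consistent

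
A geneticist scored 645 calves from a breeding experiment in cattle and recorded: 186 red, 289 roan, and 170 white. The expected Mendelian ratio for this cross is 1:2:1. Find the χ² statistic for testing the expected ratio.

Total ratio parts = 4. Expected numbers out of 645:
  red: 645 × 1/4 = 161.25
  roan: 645 × 2/4 = 322.5
  white: 645 × 1/4 = 161.25
χ² = Σ (O − E)² / E
  red: (186 − 161.25)² / 161.25 = 3.7988
  roan: (289 − 322.5)² / 322.5 = 3.4798
  white: (170 − 161.25)² / 161.25 = 0.4748
χ² = 3.7988 + 3.4798 + 0.4748 = 7.7534 ≈ 7.753

7.753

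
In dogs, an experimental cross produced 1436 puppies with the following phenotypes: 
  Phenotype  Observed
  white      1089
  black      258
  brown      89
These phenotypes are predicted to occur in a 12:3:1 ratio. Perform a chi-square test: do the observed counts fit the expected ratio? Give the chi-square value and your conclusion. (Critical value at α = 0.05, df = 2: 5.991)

0.610; consistent

Expected counts for N = 1436 under a 12:3:1 ratio (total parts = 16):
  white: 1436 × 12/16 = 1077
  black: 1436 × 3/16 = 269.25
  brown: 1436 × 1/16 = 89.75
χ² = Σ (O − E)² / E
  white: (1089 − 1077)² / 1077 = 0.1337
  black: (258 − 269.25)² / 269.25 = 0.4701
  brown: (89 − 89.75)² / 89.75 = 0.0063
χ² = 0.1337 + 0.4701 + 0.0063 = 0.6101 ≈ 0.610
Degrees of freedom = 3 − 1 = 2; critical value at α = 0.05 is 5.991.
Since 0.610 < 5.991, we fail to reject the null hypothesis — the data are consistent with the 12:3:1 ratio.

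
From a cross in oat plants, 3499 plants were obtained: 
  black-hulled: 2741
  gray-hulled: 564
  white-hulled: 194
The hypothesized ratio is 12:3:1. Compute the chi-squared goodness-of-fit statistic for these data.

The 12:3:1 ratio has 16 parts, so with N = 3499 the expected counts are:
  black-hulled: 3499 × 12/16 = 2624.25
  gray-hulled: 3499 × 3/16 = 656.0625
  white-hulled: 3499 × 1/16 = 218.6875
χ² = Σ (O − E)² / E
  black-hulled: (2741 − 2624.25)² / 2624.25 = 5.1941
  gray-hulled: (564 − 656.0625)² / 656.0625 = 12.9187
  white-hulled: (194 − 218.6875)² / 218.6875 = 2.7870
χ² = 5.1941 + 12.9187 + 2.7870 = 20.8998 ≈ 20.900

20.900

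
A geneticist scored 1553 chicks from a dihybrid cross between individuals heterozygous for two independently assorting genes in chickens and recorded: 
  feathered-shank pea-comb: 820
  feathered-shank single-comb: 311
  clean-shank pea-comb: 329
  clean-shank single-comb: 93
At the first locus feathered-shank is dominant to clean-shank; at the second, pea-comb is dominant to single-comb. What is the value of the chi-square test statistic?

9.712

A dihybrid F₂ with independent assortment and complete dominance at both loci gives a 9:3:3:1 phenotypic ratio.
Expected counts for N = 1553 under a 9:3:3:1 ratio (total parts = 16):
  feathered-shank pea-comb: 1553 × 9/16 = 873.5625
  feathered-shank single-comb: 1553 × 3/16 = 291.1875
  clean-shank pea-comb: 1553 × 3/16 = 291.1875
  clean-shank single-comb: 1553 × 1/16 = 97.0625
χ² = Σ (O − E)² / E
  feathered-shank pea-comb: (820 − 873.5625)² / 873.5625 = 3.2842
  feathered-shank single-comb: (311 − 291.1875)² / 291.1875 = 1.3480
  clean-shank pea-comb: (329 − 291.1875)² / 291.1875 = 4.9102
  clean-shank single-comb: (93 − 97.0625)² / 97.0625 = 0.1700
χ² = 3.2842 + 1.3480 + 4.9102 + 0.1700 = 9.7124 ≈ 9.712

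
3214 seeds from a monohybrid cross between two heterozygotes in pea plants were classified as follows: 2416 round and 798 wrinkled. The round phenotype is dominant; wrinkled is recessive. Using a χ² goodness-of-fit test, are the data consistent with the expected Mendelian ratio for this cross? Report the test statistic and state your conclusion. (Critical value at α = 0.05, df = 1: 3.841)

For a monohybrid cross between heterozygotes with complete dominance, the expected phenotypic ratio is 3:1.
Under the 3:1 hypothesis (Σ ratio = 4, N = 3214):
  round: 3214 × 3/4 = 2410.5
  wrinkled: 3214 × 1/4 = 803.5
χ² = Σ (O − E)² / E
  round: (2416 − 2410.5)² / 2410.5 = 0.0125
  wrinkled: (798 − 803.5)² / 803.5 = 0.0376
χ² = 0.0125 + 0.0376 = 0.0501 ≈ 0.050
Degrees of freedom = 2 − 1 = 1; critical value at α = 0.05 is 3.841.
Since 0.050 < 3.841, we fail to reject the null hypothesis — the data are consistent with the 3:1 ratio.

0.050; consistent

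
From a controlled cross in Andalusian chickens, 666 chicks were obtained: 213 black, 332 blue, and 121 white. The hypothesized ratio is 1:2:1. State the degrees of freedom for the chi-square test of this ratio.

2

A goodness-of-fit test with 3 phenotype classes has df = 3 − 1 = 2.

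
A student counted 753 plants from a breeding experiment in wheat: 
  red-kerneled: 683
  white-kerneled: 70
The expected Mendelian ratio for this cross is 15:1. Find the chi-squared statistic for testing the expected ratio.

11.925

Total ratio parts = 16. Expected numbers out of 753:
  red-kerneled: 753 × 15/16 = 705.9375
  white-kerneled: 753 × 1/16 = 47.0625
χ² = Σ (O − E)² / E
  red-kerneled: (683 − 705.9375)² / 705.9375 = 0.7453
  white-kerneled: (70 − 47.0625)² / 47.0625 = 11.1794
χ² = 0.7453 + 11.1794 = 11.9247 ≈ 11.925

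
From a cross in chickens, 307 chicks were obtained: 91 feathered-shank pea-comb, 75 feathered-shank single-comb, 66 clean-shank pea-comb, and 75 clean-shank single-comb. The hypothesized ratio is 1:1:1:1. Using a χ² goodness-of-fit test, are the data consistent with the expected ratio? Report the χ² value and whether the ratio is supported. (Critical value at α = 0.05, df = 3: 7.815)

4.231; consistent

Under the 1:1:1:1 hypothesis (Σ ratio = 4, N = 307):
  feathered-shank pea-comb: 307 × 1/4 = 76.75
  feathered-shank single-comb: 307 × 1/4 = 76.75
  clean-shank pea-comb: 307 × 1/4 = 76.75
  clean-shank single-comb: 307 × 1/4 = 76.75
χ² = Σ (O − E)² / E
  feathered-shank pea-comb: (91 − 76.75)² / 76.75 = 2.6458
  feathered-shank single-comb: (75 − 76.75)² / 76.75 = 0.0399
  clean-shank pea-comb: (66 − 76.75)² / 76.75 = 1.5057
  clean-shank single-comb: (75 − 76.75)² / 76.75 = 0.0399
χ² = 2.6458 + 0.0399 + 1.5057 + 0.0399 = 4.2313 ≈ 4.231
Degrees of freedom = 4 − 1 = 3; critical value at α = 0.05 is 7.815.
Since 4.231 < 7.815, we fail to reject the null hypothesis — the data are consistent with the 1:1:1:1 ratio.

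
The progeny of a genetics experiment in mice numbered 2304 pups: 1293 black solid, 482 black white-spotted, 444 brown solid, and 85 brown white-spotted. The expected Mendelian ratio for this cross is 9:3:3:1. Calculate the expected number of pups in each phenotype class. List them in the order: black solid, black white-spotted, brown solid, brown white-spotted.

Expected counts for N = 2304 under a 9:3:3:1 ratio (total parts = 16):
  black solid: 2304 × 9/16 = 1296
  black white-spotted: 2304 × 3/16 = 432
  brown solid: 2304 × 3/16 = 432
  brown white-spotted: 2304 × 1/16 = 144

1296, 432, 432, 144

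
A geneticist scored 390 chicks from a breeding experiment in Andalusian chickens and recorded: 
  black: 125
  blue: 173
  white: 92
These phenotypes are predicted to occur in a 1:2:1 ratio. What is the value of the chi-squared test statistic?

Expected counts for N = 390 under a 1:2:1 ratio (total parts = 4):
  black: 390 × 1/4 = 97.5
  blue: 390 × 2/4 = 195
  white: 390 × 1/4 = 97.5
χ² = Σ (O − E)² / E
  black: (125 − 97.5)² / 97.5 = 7.7564
  blue: (173 − 195)² / 195 = 2.4821
  white: (92 − 97.5)² / 97.5 = 0.3103
χ² = 7.7564 + 2.4821 + 0.3103 = 10.5488 ≈ 10.549

10.549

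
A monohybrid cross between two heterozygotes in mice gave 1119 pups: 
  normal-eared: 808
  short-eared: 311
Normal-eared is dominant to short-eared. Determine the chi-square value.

For a monohybrid cross between heterozygotes with complete dominance, the expected phenotypic ratio is 3:1.
Total ratio parts = 4. Expected numbers out of 1119:
  normal-eared: 1119 × 3/4 = 839.25
  short-eared: 1119 × 1/4 = 279.75
χ² = Σ (O − E)² / E
  normal-eared: (808 − 839.25)² / 839.25 = 1.1636
  short-eared: (311 − 279.75)² / 279.75 = 3.4908
χ² = 1.1636 + 3.4908 = 4.6544 ≈ 4.654

4.654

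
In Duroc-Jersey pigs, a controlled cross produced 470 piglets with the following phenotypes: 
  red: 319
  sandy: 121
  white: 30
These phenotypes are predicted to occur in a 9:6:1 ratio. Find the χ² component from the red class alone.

11.287

Expected counts for N = 470 under a 9:6:1 ratio (total parts = 16):
  red: 470 × 9/16 = 264.375
  sandy: 470 × 6/16 = 176.25
  white: 470 × 1/16 = 29.375
Contribution of red: (319 − 264.375)² / 264.375 = 11.2866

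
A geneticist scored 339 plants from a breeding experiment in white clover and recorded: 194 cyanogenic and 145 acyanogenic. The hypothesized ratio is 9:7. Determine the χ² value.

0.132

Total ratio parts = 16. Expected numbers out of 339:
  cyanogenic: 339 × 9/16 = 190.6875
  acyanogenic: 339 × 7/16 = 148.3125
χ² = Σ (O − E)² / E
  cyanogenic: (194 − 190.6875)² / 190.6875 = 0.0575
  acyanogenic: (145 − 148.3125)² / 148.3125 = 0.0740
χ² = 0.0575 + 0.0740 = 0.1315 ≈ 0.132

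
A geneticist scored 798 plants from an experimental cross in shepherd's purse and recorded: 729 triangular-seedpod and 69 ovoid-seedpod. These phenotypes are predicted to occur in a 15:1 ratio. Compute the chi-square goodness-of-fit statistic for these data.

The 15:1 ratio has 16 parts, so with N = 798 the expected counts are:
  triangular-seedpod: 798 × 15/16 = 748.125
  ovoid-seedpod: 798 × 1/16 = 49.875
χ² = Σ (O − E)² / E
  triangular-seedpod: (729 − 748.125)² / 748.125 = 0.4889
  ovoid-seedpod: (69 − 49.875)² / 49.875 = 7.3336
χ² = 0.4889 + 7.3336 = 7.8225 ≈ 7.823

7.823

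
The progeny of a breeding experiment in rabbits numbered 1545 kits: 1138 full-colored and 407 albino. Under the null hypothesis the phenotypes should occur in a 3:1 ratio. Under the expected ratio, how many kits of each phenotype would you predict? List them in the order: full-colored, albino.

The 3:1 ratio has 4 parts, so with N = 1545 the expected counts are:
  full-colored: 1545 × 3/4 = 1158.75
  albino: 1545 × 1/4 = 386.25

1158.75, 386.25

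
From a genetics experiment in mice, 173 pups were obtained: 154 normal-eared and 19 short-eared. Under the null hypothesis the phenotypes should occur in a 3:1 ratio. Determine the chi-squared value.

18.129

The 3:1 ratio has 4 parts, so with N = 173 the expected counts are:
  normal-eared: 173 × 3/4 = 129.75
  short-eared: 173 × 1/4 = 43.25
χ² = Σ (O − E)² / E
  normal-eared: (154 − 129.75)² / 129.75 = 4.5323
  short-eared: (19 − 43.25)² / 43.25 = 13.5968
χ² = 4.5323 + 13.5968 = 18.1291 ≈ 18.129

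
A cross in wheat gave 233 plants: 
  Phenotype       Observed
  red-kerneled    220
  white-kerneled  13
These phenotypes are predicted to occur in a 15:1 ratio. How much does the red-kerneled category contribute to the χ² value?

Total ratio parts = 16. Expected numbers out of 233:
  red-kerneled: 233 × 15/16 = 218.4375
  white-kerneled: 233 × 1/16 = 14.5625
Contribution of red-kerneled: (220 − 218.4375)² / 218.4375 = 0.0112

0.011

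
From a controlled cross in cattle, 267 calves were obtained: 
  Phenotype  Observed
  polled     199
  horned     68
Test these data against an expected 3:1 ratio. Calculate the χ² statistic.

Under the 3:1 hypothesis (Σ ratio = 4, N = 267):
  polled: 267 × 3/4 = 200.25
  horned: 267 × 1/4 = 66.75
χ² = Σ (O − E)² / E
  polled: (199 − 200.25)² / 200.25 = 0.0078
  horned: (68 − 66.75)² / 66.75 = 0.0234
χ² = 0.0078 + 0.0234 = 0.0312 ≈ 0.031

0.031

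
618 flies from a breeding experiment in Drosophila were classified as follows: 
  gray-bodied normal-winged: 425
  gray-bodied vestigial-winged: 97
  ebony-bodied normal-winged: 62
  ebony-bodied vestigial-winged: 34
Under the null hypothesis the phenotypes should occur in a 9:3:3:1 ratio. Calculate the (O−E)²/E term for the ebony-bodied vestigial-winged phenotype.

0.554

Total ratio parts = 16. Expected numbers out of 618:
  gray-bodied normal-winged: 618 × 9/16 = 347.625
  gray-bodied vestigial-winged: 618 × 3/16 = 115.875
  ebony-bodied normal-winged: 618 × 3/16 = 115.875
  ebony-bodied vestigial-winged: 618 × 1/16 = 38.625
Contribution of ebony-bodied vestigial-winged: (34 − 38.625)² / 38.625 = 0.5538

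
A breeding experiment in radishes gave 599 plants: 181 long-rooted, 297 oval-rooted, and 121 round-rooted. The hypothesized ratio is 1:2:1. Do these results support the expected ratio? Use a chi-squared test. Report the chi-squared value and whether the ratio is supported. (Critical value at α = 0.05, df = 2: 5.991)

12.062; not consistent

The 1:2:1 ratio has 4 parts, so with N = 599 the expected counts are:
  long-rooted: 599 × 1/4 = 149.75
  oval-rooted: 599 × 2/4 = 299.5
  round-rooted: 599 × 1/4 = 149.75
χ² = Σ (O − E)² / E
  long-rooted: (181 − 149.75)² / 149.75 = 6.5213
  oval-rooted: (297 − 299.5)² / 299.5 = 0.0209
  round-rooted: (121 − 149.75)² / 149.75 = 5.5196
χ² = 6.5213 + 0.0209 + 5.5196 = 12.0618 ≈ 12.062
Degrees of freedom = 3 − 1 = 2; critical value at α = 0.05 is 5.991.
Since 12.062 > 5.991, we reject the null hypothesis — the data do not fit the 1:2:1 ratio.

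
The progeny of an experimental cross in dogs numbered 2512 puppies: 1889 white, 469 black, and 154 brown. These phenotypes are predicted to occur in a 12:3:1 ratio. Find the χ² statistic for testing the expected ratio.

0.079

Under the 12:3:1 hypothesis (Σ ratio = 16, N = 2512):
  white: 2512 × 12/16 = 1884
  black: 2512 × 3/16 = 471
  brown: 2512 × 1/16 = 157
χ² = Σ (O − E)² / E
  white: (1889 − 1884)² / 1884 = 0.0133
  black: (469 − 471)² / 471 = 0.0085
  brown: (154 − 157)² / 157 = 0.0573
χ² = 0.0133 + 0.0085 + 0.0573 = 0.0791 ≈ 0.079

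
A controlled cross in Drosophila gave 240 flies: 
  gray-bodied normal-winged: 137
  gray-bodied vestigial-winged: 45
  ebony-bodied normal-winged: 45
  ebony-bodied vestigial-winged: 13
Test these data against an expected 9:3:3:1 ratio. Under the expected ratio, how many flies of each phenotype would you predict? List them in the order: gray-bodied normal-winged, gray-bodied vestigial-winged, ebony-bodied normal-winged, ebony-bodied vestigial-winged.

135, 45, 45, 15

The 9:3:3:1 ratio has 16 parts, so with N = 240 the expected counts are:
  gray-bodied normal-winged: 240 × 9/16 = 135
  gray-bodied vestigial-winged: 240 × 3/16 = 45
  ebony-bodied normal-winged: 240 × 3/16 = 45
  ebony-bodied vestigial-winged: 240 × 1/16 = 15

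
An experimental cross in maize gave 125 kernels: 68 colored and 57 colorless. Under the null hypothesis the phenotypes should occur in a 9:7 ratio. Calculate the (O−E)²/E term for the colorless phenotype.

Total ratio parts = 16. Expected numbers out of 125:
  colored: 125 × 9/16 = 70.3125
  colorless: 125 × 7/16 = 54.6875
Contribution of colorless: (57 − 54.6875)² / 54.6875 = 0.0978

0.098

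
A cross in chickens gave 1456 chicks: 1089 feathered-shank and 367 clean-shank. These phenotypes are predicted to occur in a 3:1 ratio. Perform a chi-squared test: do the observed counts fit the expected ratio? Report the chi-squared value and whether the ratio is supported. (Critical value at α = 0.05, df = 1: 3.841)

Expected counts for N = 1456 under a 3:1 ratio (total parts = 4):
  feathered-shank: 1456 × 3/4 = 1092
  clean-shank: 1456 × 1/4 = 364
χ² = Σ (O − E)² / E
  feathered-shank: (1089 − 1092)² / 1092 = 0.0082
  clean-shank: (367 − 364)² / 364 = 0.0247
χ² = 0.0082 + 0.0247 = 0.0329 ≈ 0.033
Degrees of freedom = 2 − 1 = 1; critical value at α = 0.05 is 3.841.
Since 0.033 < 3.841, we fail to reject the null hypothesis — the data are consistent with the 3:1 ratio.

0.033; consistent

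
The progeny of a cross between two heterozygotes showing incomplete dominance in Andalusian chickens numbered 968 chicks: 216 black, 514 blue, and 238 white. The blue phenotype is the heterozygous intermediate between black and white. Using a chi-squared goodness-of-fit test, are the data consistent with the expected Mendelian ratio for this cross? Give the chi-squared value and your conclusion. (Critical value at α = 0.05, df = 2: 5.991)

With incomplete dominance, a heterozygote × heterozygote cross gives a 1:2:1 phenotypic ratio.
The 1:2:1 ratio has 4 parts, so with N = 968 the expected counts are:
  black: 968 × 1/4 = 242
  blue: 968 × 2/4 = 484
  white: 968 × 1/4 = 242
χ² = Σ (O − E)² / E
  black: (216 − 242)² / 242 = 2.7934
  blue: (514 − 484)² / 484 = 1.8595
  white: (238 − 242)² / 242 = 0.0661
χ² = 2.7934 + 1.8595 + 0.0661 = 4.719
Degrees of freedom = 3 − 1 = 2; critical value at α = 0.05 is 5.991.
Since 4.719 < 5.991, we fail to reject the null hypothesis — the data are consistent with the 1:2:1 ratio.

4.719; consistent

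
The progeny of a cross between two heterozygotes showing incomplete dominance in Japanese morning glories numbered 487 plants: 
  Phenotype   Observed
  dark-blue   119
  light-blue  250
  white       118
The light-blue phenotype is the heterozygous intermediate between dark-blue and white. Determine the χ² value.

With incomplete dominance, a heterozygote × heterozygote cross gives a 1:2:1 phenotypic ratio.
Under the 1:2:1 hypothesis (Σ ratio = 4, N = 487):
  dark-blue: 487 × 1/4 = 121.75
  light-blue: 487 × 2/4 = 243.5
  white: 487 × 1/4 = 121.75
χ² = Σ (O − E)² / E
  dark-blue: (119 − 121.75)² / 121.75 = 0.0621
  light-blue: (250 − 243.5)² / 243.5 = 0.1735
  white: (118 − 121.75)² / 121.75 = 0.1155
χ² = 0.0621 + 0.1735 + 0.1155 = 0.3511 ≈ 0.351

0.351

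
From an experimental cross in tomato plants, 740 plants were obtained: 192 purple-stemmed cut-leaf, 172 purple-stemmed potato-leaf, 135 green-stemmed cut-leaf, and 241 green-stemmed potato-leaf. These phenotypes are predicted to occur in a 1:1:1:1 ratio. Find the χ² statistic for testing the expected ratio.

31.643

Expected counts for N = 740 under a 1:1:1:1 ratio (total parts = 4):
  purple-stemmed cut-leaf: 740 × 1/4 = 185
  purple-stemmed potato-leaf: 740 × 1/4 = 185
  green-stemmed cut-leaf: 740 × 1/4 = 185
  green-stemmed potato-leaf: 740 × 1/4 = 185
χ² = Σ (O − E)² / E
  purple-stemmed cut-leaf: (192 − 185)² / 185 = 0.2649
  purple-stemmed potato-leaf: (172 − 185)² / 185 = 0.9135
  green-stemmed cut-leaf: (135 − 185)² / 185 = 13.5135
  green-stemmed potato-leaf: (241 − 185)² / 185 = 16.9514
χ² = 0.2649 + 0.9135 + 13.5135 + 16.9514 = 31.6433 ≈ 31.643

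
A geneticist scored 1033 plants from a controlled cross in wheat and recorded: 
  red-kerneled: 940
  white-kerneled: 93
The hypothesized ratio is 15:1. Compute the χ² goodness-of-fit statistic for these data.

Total ratio parts = 16. Expected numbers out of 1033:
  red-kerneled: 1033 × 15/16 = 968.4375
  white-kerneled: 1033 × 1/16 = 64.5625
χ² = Σ (O − E)² / E
  red-kerneled: (940 − 968.4375)² / 968.4375 = 0.8350
  white-kerneled: (93 − 64.5625)² / 64.5625 = 12.5257
χ² = 0.8350 + 12.5257 = 13.3607 ≈ 13.361

13.361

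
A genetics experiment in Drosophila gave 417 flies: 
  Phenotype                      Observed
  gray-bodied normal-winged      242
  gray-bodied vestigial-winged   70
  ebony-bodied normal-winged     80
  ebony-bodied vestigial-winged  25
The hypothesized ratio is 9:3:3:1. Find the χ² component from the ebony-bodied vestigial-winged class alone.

0.043

Total ratio parts = 16. Expected numbers out of 417:
  gray-bodied normal-winged: 417 × 9/16 = 234.5625
  gray-bodied vestigial-winged: 417 × 3/16 = 78.1875
  ebony-bodied normal-winged: 417 × 3/16 = 78.1875
  ebony-bodied vestigial-winged: 417 × 1/16 = 26.0625
Contribution of ebony-bodied vestigial-winged: (25 − 26.0625)² / 26.0625 = 0.0433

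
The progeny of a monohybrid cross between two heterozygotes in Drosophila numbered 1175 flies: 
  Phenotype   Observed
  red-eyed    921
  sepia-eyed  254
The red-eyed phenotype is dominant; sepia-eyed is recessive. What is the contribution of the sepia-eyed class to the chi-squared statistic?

5.379

For a monohybrid cross between heterozygotes with complete dominance, the expected phenotypic ratio is 3:1.
The 3:1 ratio has 4 parts, so with N = 1175 the expected counts are:
  red-eyed: 1175 × 3/4 = 881.25
  sepia-eyed: 1175 × 1/4 = 293.75
Contribution of sepia-eyed: (254 − 293.75)² / 293.75 = 5.3789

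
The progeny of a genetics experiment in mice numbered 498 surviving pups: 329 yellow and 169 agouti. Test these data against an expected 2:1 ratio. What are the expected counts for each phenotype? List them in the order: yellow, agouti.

332, 166

Expected counts for N = 498 under a 2:1 ratio (total parts = 3):
  yellow: 498 × 2/3 = 332
  agouti: 498 × 1/3 = 166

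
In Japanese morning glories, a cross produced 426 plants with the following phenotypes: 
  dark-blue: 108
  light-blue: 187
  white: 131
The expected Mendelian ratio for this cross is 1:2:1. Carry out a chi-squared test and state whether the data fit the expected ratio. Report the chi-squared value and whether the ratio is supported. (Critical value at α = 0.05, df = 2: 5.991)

8.831; not consistent

Expected counts for N = 426 under a 1:2:1 ratio (total parts = 4):
  dark-blue: 426 × 1/4 = 106.5
  light-blue: 426 × 2/4 = 213
  white: 426 × 1/4 = 106.5
χ² = Σ (O − E)² / E
  dark-blue: (108 − 106.5)² / 106.5 = 0.0211
  light-blue: (187 − 213)² / 213 = 3.1737
  white: (131 − 106.5)² / 106.5 = 5.6362
χ² = 0.0211 + 3.1737 + 5.6362 = 8.831
Degrees of freedom = 3 − 1 = 2; critical value at α = 0.05 is 5.991.
Since 8.831 > 5.991, we reject the null hypothesis — the data do not fit the 1:2:1 ratio.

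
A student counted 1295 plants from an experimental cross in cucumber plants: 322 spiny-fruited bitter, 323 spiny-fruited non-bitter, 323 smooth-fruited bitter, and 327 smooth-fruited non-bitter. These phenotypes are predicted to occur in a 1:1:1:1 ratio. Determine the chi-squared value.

Total ratio parts = 4. Expected numbers out of 1295:
  spiny-fruited bitter: 1295 × 1/4 = 323.75
  spiny-fruited non-bitter: 1295 × 1/4 = 323.75
  smooth-fruited bitter: 1295 × 1/4 = 323.75
  smooth-fruited non-bitter: 1295 × 1/4 = 323.75
χ² = Σ (O − E)² / E
  spiny-fruited bitter: (322 − 323.75)² / 323.75 = 0.0095
  spiny-fruited non-bitter: (323 − 323.75)² / 323.75 = 0.0017
  smooth-fruited bitter: (323 − 323.75)² / 323.75 = 0.0017
  smooth-fruited non-bitter: (327 − 323.75)² / 323.75 = 0.0326
χ² = 0.0095 + 0.0017 + 0.0017 + 0.0326 = 0.0455 ≈ 0.046

0.046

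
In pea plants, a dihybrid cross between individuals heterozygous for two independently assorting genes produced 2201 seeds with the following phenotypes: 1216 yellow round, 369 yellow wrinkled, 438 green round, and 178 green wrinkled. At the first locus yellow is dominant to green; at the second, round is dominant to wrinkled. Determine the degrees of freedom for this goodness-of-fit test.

3

A dihybrid F₂ with independent assortment and complete dominance at both loci gives a 9:3:3:1 phenotypic ratio.
A goodness-of-fit test with 4 phenotype classes has df = 4 − 1 = 3.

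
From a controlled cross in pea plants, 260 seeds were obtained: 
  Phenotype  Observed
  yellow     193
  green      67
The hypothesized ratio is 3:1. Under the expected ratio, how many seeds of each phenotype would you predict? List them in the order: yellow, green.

The 3:1 ratio has 4 parts, so with N = 260 the expected counts are:
  yellow: 260 × 3/4 = 195
  green: 260 × 1/4 = 65

195, 65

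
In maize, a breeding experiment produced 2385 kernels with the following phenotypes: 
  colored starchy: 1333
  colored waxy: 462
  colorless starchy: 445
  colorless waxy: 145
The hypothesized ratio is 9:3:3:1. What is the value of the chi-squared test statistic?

0.667

The 9:3:3:1 ratio has 16 parts, so with N = 2385 the expected counts are:
  colored starchy: 2385 × 9/16 = 1341.5625
  colored waxy: 2385 × 3/16 = 447.1875
  colorless starchy: 2385 × 3/16 = 447.1875
  colorless waxy: 2385 × 1/16 = 149.0625
χ² = Σ (O − E)² / E
  colored starchy: (1333 − 1341.5625)² / 1341.5625 = 0.0547
  colored waxy: (462 − 447.1875)² / 447.1875 = 0.4906
  colorless starchy: (445 − 447.1875)² / 447.1875 = 0.0107
  colorless waxy: (145 − 149.0625)² / 149.0625 = 0.1107
χ² = 0.0547 + 0.4906 + 0.0107 + 0.1107 = 0.6667 ≈ 0.667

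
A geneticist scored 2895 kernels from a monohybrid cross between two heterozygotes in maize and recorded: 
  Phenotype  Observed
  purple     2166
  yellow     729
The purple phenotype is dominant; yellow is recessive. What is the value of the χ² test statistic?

0.051

For a monohybrid cross between heterozygotes with complete dominance, the expected phenotypic ratio is 3:1.
Total ratio parts = 4. Expected numbers out of 2895:
  purple: 2895 × 3/4 = 2171.25
  yellow: 2895 × 1/4 = 723.75
χ² = Σ (O − E)² / E
  purple: (2166 − 2171.25)² / 2171.25 = 0.0127
  yellow: (729 − 723.75)² / 723.75 = 0.0381
χ² = 0.0127 + 0.0381 = 0.0508 ≈ 0.051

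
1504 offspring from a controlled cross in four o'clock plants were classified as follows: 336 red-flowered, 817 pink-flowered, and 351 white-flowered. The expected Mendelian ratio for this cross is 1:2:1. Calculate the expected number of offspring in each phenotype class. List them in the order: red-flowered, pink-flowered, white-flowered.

376, 752, 376

The 1:2:1 ratio has 4 parts, so with N = 1504 the expected counts are:
  red-flowered: 1504 × 1/4 = 376
  pink-flowered: 1504 × 2/4 = 752
  white-flowered: 1504 × 1/4 = 376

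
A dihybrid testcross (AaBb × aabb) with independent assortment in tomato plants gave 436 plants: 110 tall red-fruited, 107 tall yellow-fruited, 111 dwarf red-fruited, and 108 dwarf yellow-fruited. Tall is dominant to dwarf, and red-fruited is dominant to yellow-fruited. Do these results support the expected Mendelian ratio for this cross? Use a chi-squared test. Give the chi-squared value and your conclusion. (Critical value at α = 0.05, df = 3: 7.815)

0.092; consistent

A dihybrid testcross with independent assortment gives a 1:1:1:1 ratio.
Total ratio parts = 4. Expected numbers out of 436:
  tall red-fruited: 436 × 1/4 = 109
  tall yellow-fruited: 436 × 1/4 = 109
  dwarf red-fruited: 436 × 1/4 = 109
  dwarf yellow-fruited: 436 × 1/4 = 109
χ² = Σ (O − E)² / E
  tall red-fruited: (110 − 109)² / 109 = 0.0092
  tall yellow-fruited: (107 − 109)² / 109 = 0.0367
  dwarf red-fruited: (111 − 109)² / 109 = 0.0367
  dwarf yellow-fruited: (108 − 109)² / 109 = 0.0092
χ² = 0.0092 + 0.0367 + 0.0367 + 0.0092 = 0.0918 ≈ 0.092
Degrees of freedom = 4 − 1 = 3; critical value at α = 0.05 is 7.815.
Since 0.092 < 7.815, we fail to reject the null hypothesis — the data are consistent with the 1:1:1:1 ratio.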